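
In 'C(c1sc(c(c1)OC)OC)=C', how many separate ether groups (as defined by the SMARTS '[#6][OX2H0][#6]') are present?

[#6][OX2H0][#6] is the SMARTS for an ether: an aliphatic oxygen bridging two carbons with no H on the oxygen.
The molecule carries 2 separate instances of a methoxy ether (-OCH3) meeting every constraint; each maps to a distinct set of atoms, giving 2 matches.

2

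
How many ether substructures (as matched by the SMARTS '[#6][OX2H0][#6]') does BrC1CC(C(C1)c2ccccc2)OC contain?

1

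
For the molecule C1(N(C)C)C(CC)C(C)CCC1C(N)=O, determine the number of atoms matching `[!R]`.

The query [!R] means: !R matches any atom not in a ring.
Check the 15 heavy atoms by environment: 6× C (in 6-ring) → no; 2× N (acyclic) → match; 6× C (acyclic) → match; 1× O (acyclic) → match.
Summing the matching environments: 2 + 6 + 1 = 9 matching atoms.

9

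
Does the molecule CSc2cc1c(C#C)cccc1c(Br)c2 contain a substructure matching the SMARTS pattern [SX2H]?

No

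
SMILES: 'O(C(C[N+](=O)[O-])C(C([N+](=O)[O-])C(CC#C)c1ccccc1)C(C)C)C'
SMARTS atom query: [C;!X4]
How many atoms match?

2

Check the 25 heavy atoms by environment: 10× C (X4) → no; 2× N (charge +1, X3) → no; 2× O (charge -1, X1) → no; 2× O (X1) → no; 6× c (aromatic, X3) → no; 2× C (X2) → match; 1× O (X2) → no.
That gives 2 matching atoms.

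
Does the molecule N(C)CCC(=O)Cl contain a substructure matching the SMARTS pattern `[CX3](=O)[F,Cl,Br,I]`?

Yes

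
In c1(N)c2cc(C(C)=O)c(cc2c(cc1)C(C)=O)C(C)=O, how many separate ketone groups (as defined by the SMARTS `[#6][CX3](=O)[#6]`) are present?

3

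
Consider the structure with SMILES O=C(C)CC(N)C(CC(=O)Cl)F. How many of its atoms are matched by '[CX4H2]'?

The query [CX4H2] means: sp3 carbon (X4) with exactly two hydrogens.
Check the 12 heavy atoms by environment: 2× C (H2, X4) → match; 2× C (H1, X4) → no; 2× C (H0, X3) → no; 2× O (H0, X1) → no; 1× Cl (H0, X1) → no; 1× N (H2, X3) → no; 1× F (H0, X1) → no; 1× C (H3, X4) → no.
That gives 2 matching atoms.

2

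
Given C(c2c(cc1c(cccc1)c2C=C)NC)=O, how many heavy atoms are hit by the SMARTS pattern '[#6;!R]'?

The query [#6;!R] means: carbon not in any ring.
Check the 16 heavy atoms by environment: 10× c (aromatic, in 6-ring) → no; 4× C (acyclic) → match; 1× O (acyclic) → no; 1× N (acyclic) → no.
That gives 4 matching atoms.

4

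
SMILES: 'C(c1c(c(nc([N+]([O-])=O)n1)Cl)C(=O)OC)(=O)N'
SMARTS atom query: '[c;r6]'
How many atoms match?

The query [c;r6] means: aromatic carbon that belongs to a six-membered ring.
Check the 17 heavy atoms by environment: 2× n (aromatic, in 6-ring) → no; 4× c (aromatic, in 6-ring) → match; 3× C (acyclic) → no; 4× O (acyclic) → no; 1× N (acyclic) → no; 1× Cl (acyclic) → no; 1× N (charge +1, acyclic) → no; 1× O (charge -1, acyclic) → no.
That gives 4 matching atoms.

4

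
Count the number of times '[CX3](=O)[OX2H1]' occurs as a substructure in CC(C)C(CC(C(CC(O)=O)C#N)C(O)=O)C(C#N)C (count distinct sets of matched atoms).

2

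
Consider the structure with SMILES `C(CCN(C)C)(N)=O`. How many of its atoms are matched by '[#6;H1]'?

Check the 8 heavy atoms by environment: 2× C (H2) → no; 1× C (H0) → no; 1× O (H0) → no; 1× N (H2) → no; 1× N (H0) → no; 2× C (H3) → no.
No environment satisfies the query, so 0 matching atoms.

0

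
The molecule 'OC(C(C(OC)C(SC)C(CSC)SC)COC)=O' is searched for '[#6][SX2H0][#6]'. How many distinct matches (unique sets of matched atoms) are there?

3

[#6][SX2H0][#6] is the SMARTS for a thioether: an aliphatic sulfur bridging two carbons with no H on the sulfur.
The molecule carries 3 separate instances of a methylthio ether (-SCH3) meeting every constraint; each maps to a distinct set of atoms, giving 3 matches.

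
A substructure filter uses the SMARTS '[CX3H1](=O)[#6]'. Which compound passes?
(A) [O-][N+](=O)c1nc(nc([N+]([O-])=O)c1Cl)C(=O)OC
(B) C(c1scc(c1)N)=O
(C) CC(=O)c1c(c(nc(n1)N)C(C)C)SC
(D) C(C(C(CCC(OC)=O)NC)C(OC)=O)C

B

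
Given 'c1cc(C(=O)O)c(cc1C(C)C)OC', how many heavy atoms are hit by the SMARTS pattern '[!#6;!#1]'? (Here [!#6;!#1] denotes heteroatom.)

Check the 14 heavy atoms by environment: 6× c (aromatic) → no; 5× C → no; 3× O → match.
That gives 3 matching atoms.

3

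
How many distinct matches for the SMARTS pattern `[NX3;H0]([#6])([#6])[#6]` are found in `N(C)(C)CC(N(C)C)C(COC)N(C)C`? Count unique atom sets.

[NX3;H0]([#6])([#6])[#6] is the SMARTS for a tertiary amine: a trivalent nitrogen with no H, bonded to three carbons.
The molecule carries 3 separate instances of a dimethylamino group (-N(CH3)2) meeting every constraint; each maps to a distinct set of atoms, giving 3 matches.

3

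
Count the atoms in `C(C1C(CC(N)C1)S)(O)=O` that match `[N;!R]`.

1

Check the 10 heavy atoms by environment: 5× C (in 5-ring) → no; 1× S (acyclic) → no; 1× N (acyclic) → match; 1× C (acyclic) → no; 2× O (acyclic) → no.
That gives 1 matching atom.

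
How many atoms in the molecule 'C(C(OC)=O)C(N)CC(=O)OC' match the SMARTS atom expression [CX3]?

2

Check the 12 heavy atoms by environment: 5× C (X4) → no; 2× C (X3) → match; 2× O (X1) → no; 2× O (X2) → no; 1× N (X3) → no.
That gives 2 matching atoms.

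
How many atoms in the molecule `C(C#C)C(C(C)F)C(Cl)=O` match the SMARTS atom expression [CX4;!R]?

The query [CX4;!R] means: aliphatic carbon with four total connections, not in a ring.
Check the 10 heavy atoms by environment: 4× C (X4, acyclic) → match; 2× C (X2, acyclic) → no; 1× F (X1, acyclic) → no; 1× C (X3, acyclic) → no; 1× O (X1, acyclic) → no; 1× Cl (X1, acyclic) → no.
That gives 4 matching atoms.

4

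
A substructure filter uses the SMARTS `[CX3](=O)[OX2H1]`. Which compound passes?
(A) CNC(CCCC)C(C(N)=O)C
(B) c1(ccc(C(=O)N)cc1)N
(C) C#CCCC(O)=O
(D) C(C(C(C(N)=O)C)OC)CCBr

[CX3](=O)[OX2H1] describes an sp2 carbon double-bonded to O and single-bonded to an -OH oxygen (a carboxylic acid).
(A) has a primary amide (-C(=O)NH2) but the carbonyl is bonded to N, not to an -OH oxygen.
(B) has a primary amide (-C(=O)NH2) but the carbonyl is bonded to N, not to an -OH oxygen.
(C) contains a carboxylic acid group (-C(=O)OH), which satisfies every atom and bond constraint.
(D) has a primary amide (-C(=O)NH2) but the carbonyl is bonded to N, not to an -OH oxygen.
So the answer is (C).

C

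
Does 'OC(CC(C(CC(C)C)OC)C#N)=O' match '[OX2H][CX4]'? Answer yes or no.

No

The pattern [OX2H][CX4] describes a hydroxyl oxygen bound to an sp3 (X4) carbon — an aliphatic alcohol.
The closest candidate here is a carboxylic acid group (-C(=O)OH), but the -OH is on a CX3 carbonyl carbon, not a CX4 carbon. No other fragment satisfies the full query, so there is no match.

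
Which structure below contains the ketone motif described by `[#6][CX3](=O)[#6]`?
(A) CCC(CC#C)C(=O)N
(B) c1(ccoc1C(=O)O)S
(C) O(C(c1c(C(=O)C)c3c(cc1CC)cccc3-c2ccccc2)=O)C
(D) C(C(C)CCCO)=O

[#6][CX3](=O)[#6] describes a carbonyl carbon (no H) flanked by two carbons (a ketone).
(A) has a primary amide (-C(=O)NH2) but one neighbour of the carbonyl carbon is N, not C.
(B) has a carboxylic acid group (-C(=O)OH) but one neighbour of the carbonyl carbon is O, not C.
(C) contains an acetyl/ketone group (-C(=O)CH3), which satisfies every atom and bond constraint.
(D) has an aldehyde (-CHO) but the carbonyl carbon has H1, so it is not flanked by two carbons.
So the answer is (C).

C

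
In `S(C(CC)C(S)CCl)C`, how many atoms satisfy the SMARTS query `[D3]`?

2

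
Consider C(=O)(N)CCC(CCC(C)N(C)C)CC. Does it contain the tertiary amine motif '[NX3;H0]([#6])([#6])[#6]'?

Yes

The pattern [NX3;H0]([#6])([#6])[#6] describes a trivalent nitrogen with no H, bonded to three carbons — a tertiary amine.
The molecule carries a dimethylamino group (-N(CH3)2), whose atoms satisfy every constraint of the query, so the pattern matches.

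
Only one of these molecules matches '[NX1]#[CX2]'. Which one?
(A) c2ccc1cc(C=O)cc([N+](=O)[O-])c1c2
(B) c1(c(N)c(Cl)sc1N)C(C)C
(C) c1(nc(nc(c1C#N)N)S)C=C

[NX1]#[CX2] describes a nitrogen triple-bonded to a two-connected carbon (a nitrile).
(A) has a nitro group (-[N+](=O)[O-]) but there is no C#N triple bond.
(B) has a primary amino group (-NH2) but the nitrogen is NX3 (three connections), not NX1 triple-bonded.
(C) contains a nitrile (-C#N), which satisfies every atom and bond constraint.
So the answer is (C).

C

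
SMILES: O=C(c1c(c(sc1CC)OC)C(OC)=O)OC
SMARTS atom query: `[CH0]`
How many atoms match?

2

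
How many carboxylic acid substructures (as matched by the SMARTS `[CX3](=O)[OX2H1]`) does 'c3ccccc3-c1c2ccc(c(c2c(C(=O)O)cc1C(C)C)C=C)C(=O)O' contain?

2

[CX3](=O)[OX2H1] is the SMARTS for a carboxylic acid: an sp2 carbon double-bonded to O and single-bonded to an -OH oxygen.
The molecule carries 2 separate instances of a carboxylic acid group (-C(=O)OH) meeting every constraint; each maps to a distinct set of atoms, giving 2 matches.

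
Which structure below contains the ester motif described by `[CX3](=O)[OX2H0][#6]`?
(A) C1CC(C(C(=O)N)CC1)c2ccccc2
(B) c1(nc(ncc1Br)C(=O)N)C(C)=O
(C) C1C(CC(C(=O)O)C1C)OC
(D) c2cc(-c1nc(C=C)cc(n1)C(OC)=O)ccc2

[CX3](=O)[OX2H0][#6] describes a carbonyl carbon bonded to an oxygen that is itself bonded to carbon (no H on that O) (an ester).
(A) has a primary amide (-C(=O)NH2) but the carbonyl is bonded to N, not to an O-C linkage.
(B) has a primary amide (-C(=O)NH2) but the carbonyl is bonded to N, not to an O-C linkage.
(C) has a carboxylic acid group (-C(=O)OH) but the singly-bonded O carries H (OX2H1, not H0).
(D) contains a methyl-ester group (-C(=O)OCH3), which satisfies every atom and bond constraint.
So the answer is (D).

D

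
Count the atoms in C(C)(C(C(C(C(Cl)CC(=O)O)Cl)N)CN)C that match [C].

Check the 16 heavy atoms by environment: 10× C → match; 2× Cl → no; 2× N → no; 2× O → no.
That gives 10 matching atoms.

10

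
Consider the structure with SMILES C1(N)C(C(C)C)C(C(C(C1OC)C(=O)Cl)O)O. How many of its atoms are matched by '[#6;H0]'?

The query [#6;H0] means: any carbon with no attached hydrogen.
Check the 17 heavy atoms by environment: 7× C (H1) → no; 1× N (H2) → no; 1× C (H0) → match; 2× O (H0) → no; 1× Cl (H0) → no; 2× O (H1) → no; 3× C (H3) → no.
That gives 1 matching atom.

1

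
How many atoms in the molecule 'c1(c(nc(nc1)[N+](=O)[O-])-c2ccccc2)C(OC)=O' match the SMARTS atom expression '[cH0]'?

4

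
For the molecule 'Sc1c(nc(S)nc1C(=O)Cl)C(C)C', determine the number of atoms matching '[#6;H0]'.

5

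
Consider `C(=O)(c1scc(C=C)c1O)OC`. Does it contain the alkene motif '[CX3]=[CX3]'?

Yes

The pattern [CX3]=[CX3] describes a non-aromatic C=C double bond between two sp2 carbons — an alkene.
The molecule carries a vinyl group (-CH=CH2), whose atoms satisfy every constraint of the query, so the pattern matches.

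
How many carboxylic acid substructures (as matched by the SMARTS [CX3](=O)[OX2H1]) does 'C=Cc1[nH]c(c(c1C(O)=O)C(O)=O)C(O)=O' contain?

3

[CX3](=O)[OX2H1] is the SMARTS for a carboxylic acid: an sp2 carbon double-bonded to O and single-bonded to an -OH oxygen.
The molecule carries 3 separate instances of a carboxylic acid group (-C(=O)OH) meeting every constraint; each maps to a distinct set of atoms, giving 3 matches.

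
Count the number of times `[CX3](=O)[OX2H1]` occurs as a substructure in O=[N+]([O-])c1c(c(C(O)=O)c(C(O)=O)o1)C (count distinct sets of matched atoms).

[CX3](=O)[OX2H1] is the SMARTS for a carboxylic acid: an sp2 carbon double-bonded to O and single-bonded to an -OH oxygen.
The molecule carries 2 separate instances of a carboxylic acid group (-C(=O)OH) meeting every constraint; each maps to a distinct set of atoms, giving 2 matches.

2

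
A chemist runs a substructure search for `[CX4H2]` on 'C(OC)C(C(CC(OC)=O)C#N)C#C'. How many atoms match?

2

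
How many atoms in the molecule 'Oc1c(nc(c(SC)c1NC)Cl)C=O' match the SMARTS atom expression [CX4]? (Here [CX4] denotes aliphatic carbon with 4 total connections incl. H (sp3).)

2

The query [CX4] means: C with X4: aliphatic carbon with exactly 4 total connections (bonds + H).
Check the 14 heavy atoms by environment: 1× n (aromatic, X2) → no; 5× c (aromatic, X3) → no; 1× Cl (X1) → no; 1× N (X3) → no; 2× C (X4) → match; 1× S (X2) → no; 1× O (X2) → no; 1× C (X3) → no; 1× O (X1) → no.
That gives 2 matching atoms.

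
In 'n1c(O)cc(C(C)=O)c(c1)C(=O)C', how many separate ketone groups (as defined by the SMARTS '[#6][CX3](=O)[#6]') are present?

[#6][CX3](=O)[#6] is the SMARTS for a ketone: a carbonyl carbon (no H) flanked by two carbons.
The molecule carries 2 separate instances of an acetyl/ketone group (-C(=O)CH3) meeting every constraint; each maps to a distinct set of atoms, giving 2 matches.

2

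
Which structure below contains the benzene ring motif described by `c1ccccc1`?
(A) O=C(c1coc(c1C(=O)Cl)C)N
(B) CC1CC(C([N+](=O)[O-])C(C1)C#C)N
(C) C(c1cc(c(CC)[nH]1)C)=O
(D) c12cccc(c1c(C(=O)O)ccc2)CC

D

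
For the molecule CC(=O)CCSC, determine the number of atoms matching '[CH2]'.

The query [CH2] means: aliphatic carbon with exactly two hydrogens.
Check the 7 heavy atoms by environment: 2× C (H2) → match; 1× S (H0) → no; 2× C (H3) → no; 1× C (H0) → no; 1× O (H0) → no.
That gives 2 matching atoms.

2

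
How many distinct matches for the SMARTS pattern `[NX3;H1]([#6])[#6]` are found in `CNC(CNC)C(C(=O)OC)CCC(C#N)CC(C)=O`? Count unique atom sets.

[NX3;H1]([#6])[#6] is the SMARTS for a secondary amine: a trivalent nitrogen with one H, bonded to two carbons.
The molecule carries 2 separate instances of an N-methylamino group (-NHCH3) meeting every constraint; each maps to a distinct set of atoms, giving 2 matches.

2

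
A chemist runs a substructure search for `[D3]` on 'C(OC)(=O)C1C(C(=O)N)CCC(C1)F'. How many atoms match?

5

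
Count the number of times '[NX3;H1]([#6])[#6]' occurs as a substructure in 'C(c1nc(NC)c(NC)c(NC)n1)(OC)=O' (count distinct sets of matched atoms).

3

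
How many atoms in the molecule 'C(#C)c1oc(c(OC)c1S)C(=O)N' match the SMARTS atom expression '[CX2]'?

The query [CX2] means: C with X2: aliphatic carbon with exactly 2 total connections.
Check the 13 heavy atoms by environment: 1× o (aromatic, X2) → no; 4× c (aromatic, X3) → no; 1× C (X3) → no; 1× O (X1) → no; 1× N (X3) → no; 1× S (X2) → no; 2× C (X2) → match; 1× O (X2) → no; 1× C (X4) → no.
That gives 2 matching atoms.

2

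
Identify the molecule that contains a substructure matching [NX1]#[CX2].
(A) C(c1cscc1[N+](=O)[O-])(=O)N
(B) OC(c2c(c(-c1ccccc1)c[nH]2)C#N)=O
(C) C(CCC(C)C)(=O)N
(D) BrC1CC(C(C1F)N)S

B

[NX1]#[CX2] describes a nitrogen triple-bonded to a two-connected carbon (a nitrile).
(A) has a primary amide (-C(=O)NH2) but the nitrogen is NX3, not NX1.
(B) contains a nitrile (-C#N), which satisfies every atom and bond constraint.
(C) has a primary amide (-C(=O)NH2) but the nitrogen is NX3, not NX1.
(D) has a primary amino group (-NH2) but the nitrogen is NX3 (three connections), not NX1 triple-bonded.
So the answer is (B).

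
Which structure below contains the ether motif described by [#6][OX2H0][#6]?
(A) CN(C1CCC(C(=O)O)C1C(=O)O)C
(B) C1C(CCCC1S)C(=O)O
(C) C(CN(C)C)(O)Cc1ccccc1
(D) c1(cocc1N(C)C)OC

[#6][OX2H0][#6] describes an aliphatic oxygen bridging two carbons with no H on the oxygen (an ether).
(A) has a carboxylic acid group (-C(=O)OH) but the -OH oxygen has H1; the =O is OX1, not OX2.
(B) has a carboxylic acid group (-C(=O)OH) but the -OH oxygen has H1; the =O is OX1, not OX2.
(C) has a hydroxyl group (-OH) but the oxygen has H1, not H0 bridging two carbons.
(D) contains a methoxy ether (-OCH3), which satisfies every atom and bond constraint.
So the answer is (D).

D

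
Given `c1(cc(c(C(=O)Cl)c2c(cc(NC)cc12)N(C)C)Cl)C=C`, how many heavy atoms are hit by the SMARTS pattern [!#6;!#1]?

The query [!#6;!#1] means: not carbon and not hydrogen — any heteroatom.
Check the 21 heavy atoms by environment: 10× c (aromatic) → no; 2× N → match; 6× C → no; 1× O → match; 2× Cl → match.
Summing the matching environments: 2 + 1 + 2 = 5 matching atoms.

5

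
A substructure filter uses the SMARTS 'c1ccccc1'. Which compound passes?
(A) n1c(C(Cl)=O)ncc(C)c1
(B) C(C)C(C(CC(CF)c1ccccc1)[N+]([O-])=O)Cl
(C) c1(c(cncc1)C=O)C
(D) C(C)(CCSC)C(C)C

c1ccccc1 describes six aromatic carbons in a ring (a benzene ring).
(A) has a methyl group (-CH3) but no six-membered all-carbon aromatic ring is present.
(B) contains a phenyl ring, which satisfies every atom and bond constraint.
(C) has a methyl group (-CH3) but no six-membered all-carbon aromatic ring is present.
(D) has a methyl group (-CH3) but no six-membered all-carbon aromatic ring is present.
So the answer is (B).

B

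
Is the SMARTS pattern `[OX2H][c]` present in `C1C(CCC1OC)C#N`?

The pattern [OX2H][c] describes a hydroxyl oxygen attached to an aromatic carbon — a phenol.
The closest candidate here is a methoxy ether (-OCH3), but the oxygen has H0, not H1. No other fragment satisfies the full query, so there is no match.

No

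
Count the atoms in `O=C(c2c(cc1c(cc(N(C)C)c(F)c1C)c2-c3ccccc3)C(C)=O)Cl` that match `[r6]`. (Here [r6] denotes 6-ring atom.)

The query [r6] means: r6 matches atoms in a six-membered ring.
Check the 27 heavy atoms by environment: 16× c (aromatic, in 6-ring) → match; 6× C (acyclic) → no; 2× O (acyclic) → no; 1× Cl (acyclic) → no; 1× F (acyclic) → no; 1× N (acyclic) → no.
That gives 16 matching atoms.

16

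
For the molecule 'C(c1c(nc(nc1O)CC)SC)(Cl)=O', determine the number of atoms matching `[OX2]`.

The query [OX2] means: aliphatic oxygen with two total connections — ether, hydroxyl, or ester single-bond O.
Check the 14 heavy atoms by environment: 2× n (aromatic, X2) → no; 4× c (aromatic, X3) → no; 3× C (X4) → no; 1× O (X2) → match; 1× S (X2) → no; 1× C (X3) → no; 1× O (X1) → no; 1× Cl (X1) → no.
That gives 1 matching atom.

1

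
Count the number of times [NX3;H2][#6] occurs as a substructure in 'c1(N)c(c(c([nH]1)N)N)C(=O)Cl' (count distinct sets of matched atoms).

3

[NX3;H2][#6] is the SMARTS for a primary amine: a trivalent nitrogen with two H attached to carbon.
The molecule carries 3 separate instances of a primary amino group (-NH2) meeting every constraint; each maps to a distinct set of atoms, giving 3 matches.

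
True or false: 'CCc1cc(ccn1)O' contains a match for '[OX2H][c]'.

True

The pattern [OX2H][c] describes a hydroxyl oxygen attached to an aromatic carbon — a phenol.
The molecule carries a hydroxyl group (-OH), whose atoms satisfy every constraint of the query, so the pattern matches.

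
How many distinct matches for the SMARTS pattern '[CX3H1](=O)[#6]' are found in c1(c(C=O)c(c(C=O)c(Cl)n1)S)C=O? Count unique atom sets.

3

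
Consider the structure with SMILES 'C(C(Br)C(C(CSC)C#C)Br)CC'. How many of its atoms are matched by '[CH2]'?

3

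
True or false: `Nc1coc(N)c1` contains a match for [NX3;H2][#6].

The pattern [NX3;H2][#6] describes a trivalent nitrogen with two H attached to carbon — a primary amine.
The molecule carries a primary amino group (-NH2), whose atoms satisfy every constraint of the query, so the pattern matches.

True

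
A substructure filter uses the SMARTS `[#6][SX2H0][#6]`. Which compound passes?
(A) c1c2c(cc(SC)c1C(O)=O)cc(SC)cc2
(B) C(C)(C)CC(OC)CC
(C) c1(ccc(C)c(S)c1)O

A

[#6][SX2H0][#6] describes an aliphatic sulfur bridging two carbons with no H on the sulfur (a thioether).
(A) contains a methylthio ether (-SCH3), which satisfies every atom and bond constraint.
(B) has a methoxy ether (-OCH3) but the bridging atom is O, not S.
(C) has a thiol (-SH) but the sulfur has H1, not H0 bridging two carbons.
So the answer is (A).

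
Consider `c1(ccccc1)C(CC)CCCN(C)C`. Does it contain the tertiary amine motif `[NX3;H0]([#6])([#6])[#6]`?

The pattern [NX3;H0]([#6])([#6])[#6] describes a trivalent nitrogen with no H, bonded to three carbons — a tertiary amine.
The molecule carries a dimethylamino group (-N(CH3)2), whose atoms satisfy every constraint of the query, so the pattern matches.

Yes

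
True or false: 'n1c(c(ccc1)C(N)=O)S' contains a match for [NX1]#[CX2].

False

The pattern [NX1]#[CX2] describes a nitrogen triple-bonded to a two-connected carbon — a nitrile.
The closest candidate here is a primary amide (-C(=O)NH2), but the nitrogen is NX3, not NX1. No other fragment satisfies the full query, so there is no match.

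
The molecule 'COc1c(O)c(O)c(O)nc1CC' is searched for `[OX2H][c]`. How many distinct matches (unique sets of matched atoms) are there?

3

[OX2H][c] is the SMARTS for a phenol: a hydroxyl oxygen attached to an aromatic carbon.
The molecule carries 3 separate instances of a hydroxyl group (-OH) meeting every constraint; each maps to a distinct set of atoms, giving 3 matches.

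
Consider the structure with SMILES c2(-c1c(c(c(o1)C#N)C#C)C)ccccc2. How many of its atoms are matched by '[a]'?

11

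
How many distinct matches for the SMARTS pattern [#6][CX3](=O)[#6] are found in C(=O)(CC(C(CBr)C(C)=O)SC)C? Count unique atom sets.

2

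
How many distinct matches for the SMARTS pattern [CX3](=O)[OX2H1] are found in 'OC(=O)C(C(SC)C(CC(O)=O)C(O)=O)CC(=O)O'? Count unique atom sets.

[CX3](=O)[OX2H1] is the SMARTS for a carboxylic acid: an sp2 carbon double-bonded to O and single-bonded to an -OH oxygen.
The molecule carries 4 separate instances of a carboxylic acid group (-C(=O)OH) meeting every constraint; each maps to a distinct set of atoms, giving 4 matches.

4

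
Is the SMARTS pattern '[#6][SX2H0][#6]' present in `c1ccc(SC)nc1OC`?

Yes

The pattern [#6][SX2H0][#6] describes an aliphatic sulfur bridging two carbons with no H on the sulfur — a thioether.
The molecule carries a methylthio ether (-SCH3), whose atoms satisfy every constraint of the query, so the pattern matches.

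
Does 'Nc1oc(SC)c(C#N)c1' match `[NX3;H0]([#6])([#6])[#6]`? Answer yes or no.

No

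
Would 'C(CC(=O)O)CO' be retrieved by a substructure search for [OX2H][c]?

The pattern [OX2H][c] describes a hydroxyl oxygen attached to an aromatic carbon — a phenol.
The closest candidate here is a hydroxyl group (-OH), but the -OH is on an aliphatic carbon, not an aromatic c. No other fragment satisfies the full query, so there is no match.

No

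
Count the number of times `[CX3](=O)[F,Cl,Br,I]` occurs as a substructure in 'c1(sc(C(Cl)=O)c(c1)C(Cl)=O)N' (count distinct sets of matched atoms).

2

[CX3](=O)[F,Cl,Br,I] is the SMARTS for an acyl halide: a carbonyl carbon bonded to a halogen.
The molecule carries 2 separate instances of an acyl chloride (-C(=O)Cl) meeting every constraint; each maps to a distinct set of atoms, giving 2 matches.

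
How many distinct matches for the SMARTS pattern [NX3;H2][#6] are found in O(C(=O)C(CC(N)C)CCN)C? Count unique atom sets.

2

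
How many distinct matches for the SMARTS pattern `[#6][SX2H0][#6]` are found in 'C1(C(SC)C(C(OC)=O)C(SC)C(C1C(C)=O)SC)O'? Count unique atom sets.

[#6][SX2H0][#6] is the SMARTS for a thioether: an aliphatic sulfur bridging two carbons with no H on the sulfur.
The molecule carries 3 separate instances of a methylthio ether (-SCH3) meeting every constraint; each maps to a distinct set of atoms, giving 3 matches.

3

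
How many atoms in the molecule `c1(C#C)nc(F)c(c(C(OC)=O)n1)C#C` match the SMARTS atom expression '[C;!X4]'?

The query [C;!X4] means: aliphatic carbon that does not have four total connections.
Check the 15 heavy atoms by environment: 2× n (aromatic, X2) → no; 4× c (aromatic, X3) → no; 1× F (X1) → no; 1× C (X3) → match; 1× O (X1) → no; 1× O (X2) → no; 1× C (X4) → no; 4× C (X2) → match.
Summing the matching environments: 1 + 4 = 5 matching atoms.

5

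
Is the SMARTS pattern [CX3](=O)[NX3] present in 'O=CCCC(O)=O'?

No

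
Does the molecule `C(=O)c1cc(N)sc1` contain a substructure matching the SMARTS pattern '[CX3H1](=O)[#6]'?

Yes

The pattern [CX3H1](=O)[#6] describes an sp2 carbon with one H, double-bonded to O and single-bonded to carbon — an aldehyde.
The molecule carries an aldehyde (-CHO), whose atoms satisfy every constraint of the query, so the pattern matches.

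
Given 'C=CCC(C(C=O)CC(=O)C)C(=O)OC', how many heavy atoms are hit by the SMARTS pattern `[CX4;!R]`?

6

Check the 15 heavy atoms by environment: 6× C (X4, acyclic) → match; 5× C (X3, acyclic) → no; 3× O (X1, acyclic) → no; 1× O (X2, acyclic) → no.
That gives 6 matching atoms.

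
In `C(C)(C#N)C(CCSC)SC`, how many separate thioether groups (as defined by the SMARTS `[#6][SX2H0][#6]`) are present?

[#6][SX2H0][#6] is the SMARTS for a thioether: an aliphatic sulfur bridging two carbons with no H on the sulfur.
The molecule carries 2 separate instances of a methylthio ether (-SCH3) meeting every constraint; each maps to a distinct set of atoms, giving 2 matches.

2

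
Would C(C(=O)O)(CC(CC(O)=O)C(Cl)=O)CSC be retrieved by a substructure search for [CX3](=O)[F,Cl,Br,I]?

The pattern [CX3](=O)[F,Cl,Br,I] describes a carbonyl carbon bonded to a halogen — an acyl halide.
The molecule carries an acyl chloride (-C(=O)Cl), whose atoms satisfy every constraint of the query, so the pattern matches.

Yes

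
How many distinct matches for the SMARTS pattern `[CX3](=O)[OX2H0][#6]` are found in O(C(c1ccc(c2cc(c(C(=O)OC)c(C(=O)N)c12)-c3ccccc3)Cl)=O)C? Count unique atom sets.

[CX3](=O)[OX2H0][#6] is the SMARTS for an ester: a carbonyl carbon bonded to an oxygen that is itself bonded to carbon (no H on that O).
The molecule carries 2 separate instances of a methyl-ester group (-C(=O)OCH3) meeting every constraint; each maps to a distinct set of atoms, giving 2 matches.

2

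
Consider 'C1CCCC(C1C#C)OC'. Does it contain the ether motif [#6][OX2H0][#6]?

The pattern [#6][OX2H0][#6] describes an aliphatic oxygen bridging two carbons with no H on the oxygen — an ether.
The molecule carries a methoxy ether (-OCH3), whose atoms satisfy every constraint of the query, so the pattern matches.

Yes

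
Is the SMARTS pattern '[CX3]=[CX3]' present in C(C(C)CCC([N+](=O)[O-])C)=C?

The pattern [CX3]=[CX3] describes a non-aromatic C=C double bond between two sp2 carbons — an alkene.
The molecule carries a vinyl group (-CH=CH2), whose atoms satisfy every constraint of the query, so the pattern matches.

Yes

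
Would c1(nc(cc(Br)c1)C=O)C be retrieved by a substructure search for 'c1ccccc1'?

No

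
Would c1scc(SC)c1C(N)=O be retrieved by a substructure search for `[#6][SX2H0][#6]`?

Yes

The pattern [#6][SX2H0][#6] describes an aliphatic sulfur bridging two carbons with no H on the sulfur — a thioether.
The molecule carries a methylthio ether (-SCH3), whose atoms satisfy every constraint of the query, so the pattern matches.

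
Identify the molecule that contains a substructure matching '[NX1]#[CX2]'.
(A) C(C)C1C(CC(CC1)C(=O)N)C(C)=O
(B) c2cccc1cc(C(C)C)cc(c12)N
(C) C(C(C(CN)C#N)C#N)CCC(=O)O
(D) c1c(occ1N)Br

C

[NX1]#[CX2] describes a nitrogen triple-bonded to a two-connected carbon (a nitrile).
(A) has a primary amide (-C(=O)NH2) but the nitrogen is NX3, not NX1.
(B) has a primary amino group (-NH2) but the nitrogen is NX3 (three connections), not NX1 triple-bonded.
(C) contains a nitrile (-C#N), which satisfies every atom and bond constraint.
(D) has a primary amino group (-NH2) but the nitrogen is NX3 (three connections), not NX1 triple-bonded.
So the answer is (C).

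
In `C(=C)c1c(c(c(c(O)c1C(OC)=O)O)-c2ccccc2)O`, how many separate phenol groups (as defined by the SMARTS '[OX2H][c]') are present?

3

[OX2H][c] is the SMARTS for a phenol: a hydroxyl oxygen attached to an aromatic carbon.
The molecule carries 3 separate instances of a hydroxyl group (-OH) meeting every constraint; each maps to a distinct set of atoms, giving 3 matches.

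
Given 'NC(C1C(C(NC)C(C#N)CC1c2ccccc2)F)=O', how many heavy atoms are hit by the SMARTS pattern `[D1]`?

5

The query [D1] means: atom with exactly one heavy-atom neighbour (degree 1).
Check the 20 heavy atoms by environment: 2× C (D2) → no; 6× C (D3) → no; 1× F (D1) → match; 1× N (D2) → no; 1× C (D1) → match; 1× c (aromatic, D3) → no; 5× c (aromatic, D2) → no; 1× O (D1) → match; 2× N (D1) → match.
Summing the matching environments: 1 + 1 + 1 + 2 = 5 matching atoms.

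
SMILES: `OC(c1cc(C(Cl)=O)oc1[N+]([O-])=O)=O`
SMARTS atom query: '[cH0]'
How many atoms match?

3

The query [cH0] means: aromatic carbon with no attached hydrogen (substituted or ring-fusion).
Check the 14 heavy atoms by environment: 1× o (aromatic, H0) → no; 3× c (aromatic, H0) → match; 1× c (aromatic, H1) → no; 2× C (H0) → no; 3× O (H0) → no; 1× O (H1) → no; 1× N (charge +1, H0) → no; 1× O (charge -1, H0) → no; 1× Cl (H0) → no.
That gives 3 matching atoms.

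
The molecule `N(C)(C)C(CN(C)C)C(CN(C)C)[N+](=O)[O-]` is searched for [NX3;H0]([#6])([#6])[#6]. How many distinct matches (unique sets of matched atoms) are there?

3

[NX3;H0]([#6])([#6])[#6] is the SMARTS for a tertiary amine: a trivalent nitrogen with no H, bonded to three carbons.
The molecule carries 3 separate instances of a dimethylamino group (-N(CH3)2) meeting every constraint; each maps to a distinct set of atoms, giving 3 matches.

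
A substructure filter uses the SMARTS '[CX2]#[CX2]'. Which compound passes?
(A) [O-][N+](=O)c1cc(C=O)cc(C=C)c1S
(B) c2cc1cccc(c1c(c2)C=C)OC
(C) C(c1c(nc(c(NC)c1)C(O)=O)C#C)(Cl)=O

[CX2]#[CX2] describes a carbon-carbon triple bond (an alkyne).
(A) has a vinyl group (-CH=CH2) but the C=C is a double bond; both carbons are CX3, not CX2.
(B) has a vinyl group (-CH=CH2) but the C=C is a double bond; both carbons are CX3, not CX2.
(C) contains an ethynyl group (-C#CH), which satisfies every atom and bond constraint.
So the answer is (C).

C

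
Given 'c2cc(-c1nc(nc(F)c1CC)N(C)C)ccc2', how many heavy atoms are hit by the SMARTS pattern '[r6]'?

Check the 18 heavy atoms by environment: 2× n (aromatic, in 6-ring) → match; 10× c (aromatic, in 6-ring) → match; 4× C (acyclic) → no; 1× F (acyclic) → no; 1× N (acyclic) → no.
Summing the matching environments: 2 + 10 = 12 matching atoms.

12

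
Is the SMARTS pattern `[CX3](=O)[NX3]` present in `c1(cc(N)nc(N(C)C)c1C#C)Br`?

No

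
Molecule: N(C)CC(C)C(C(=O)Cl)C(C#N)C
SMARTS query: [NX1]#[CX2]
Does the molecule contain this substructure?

Yes

The pattern [NX1]#[CX2] describes a nitrogen triple-bonded to a two-connected carbon — a nitrile.
The molecule carries a nitrile (-C#N), whose atoms satisfy every constraint of the query, so the pattern matches.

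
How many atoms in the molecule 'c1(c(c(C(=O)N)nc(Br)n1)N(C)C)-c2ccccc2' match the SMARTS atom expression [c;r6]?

10

Check the 19 heavy atoms by environment: 2× n (aromatic, in 6-ring) → no; 10× c (aromatic, in 6-ring) → match; 3× C (acyclic) → no; 1× O (acyclic) → no; 2× N (acyclic) → no; 1× Br (acyclic) → no.
That gives 10 matching atoms.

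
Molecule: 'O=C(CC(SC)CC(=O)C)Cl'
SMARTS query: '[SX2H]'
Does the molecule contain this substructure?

No

The pattern [SX2H] describes an aliphatic sulfur with two connections, one being H — a thiol.
The closest candidate here is a methylthio ether (-SCH3), but the sulfur has H0 (bonded to two carbons), not H1. No other fragment satisfies the full query, so there is no match.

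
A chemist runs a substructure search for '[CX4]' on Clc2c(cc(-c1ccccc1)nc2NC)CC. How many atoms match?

3

Check the 17 heavy atoms by environment: 1× n (aromatic, X2) → no; 11× c (aromatic, X3) → no; 1× Cl (X1) → no; 1× N (X3) → no; 3× C (X4) → match.
That gives 3 matching atoms.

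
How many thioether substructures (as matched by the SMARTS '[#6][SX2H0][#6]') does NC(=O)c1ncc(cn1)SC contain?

1

[#6][SX2H0][#6] is the SMARTS for a thioether: an aliphatic sulfur bridging two carbons with no H on the sulfur.
Exactly one fragment in the molecule meets all constraints, giving 1 match.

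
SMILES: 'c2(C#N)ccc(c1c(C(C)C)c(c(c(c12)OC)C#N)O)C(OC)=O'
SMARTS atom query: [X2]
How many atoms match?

5

The query [X2] means: any atom with exactly two total connections (bonds + H).
Check the 24 heavy atoms by environment: 10× c (aromatic, X3) → no; 1× C (X3) → no; 1× O (X1) → no; 3× O (X2) → match; 5× C (X4) → no; 2× C (X2) → match; 2× N (X1) → no.
Summing the matching environments: 3 + 2 = 5 matching atoms.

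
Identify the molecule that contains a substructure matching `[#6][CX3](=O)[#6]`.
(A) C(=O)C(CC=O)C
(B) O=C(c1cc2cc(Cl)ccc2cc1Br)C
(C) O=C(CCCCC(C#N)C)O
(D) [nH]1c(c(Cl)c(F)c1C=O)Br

[#6][CX3](=O)[#6] describes a carbonyl carbon (no H) flanked by two carbons (a ketone).
(A) has an aldehyde (-CHO) but the carbonyl carbon has H1, so it is not flanked by two carbons.
(B) contains an acetyl/ketone group (-C(=O)CH3), which satisfies every atom and bond constraint.
(C) has a carboxylic acid group (-C(=O)OH) but one neighbour of the carbonyl carbon is O, not C.
(D) has an aldehyde (-CHO) but the carbonyl carbon has H1, so it is not flanked by two carbons.
So the answer is (B).

B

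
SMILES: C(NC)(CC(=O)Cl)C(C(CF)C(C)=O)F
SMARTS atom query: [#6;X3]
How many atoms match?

2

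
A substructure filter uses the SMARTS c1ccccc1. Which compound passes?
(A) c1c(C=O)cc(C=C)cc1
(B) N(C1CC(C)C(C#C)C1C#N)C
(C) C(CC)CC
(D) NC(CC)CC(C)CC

c1ccccc1 describes six aromatic carbons in a ring (a benzene ring).
(A) contains the required atom environment, so the pattern matches.
(B) has a methyl group (-CH3) but no six-membered all-carbon aromatic ring is present.
(C) has a methyl group (-CH3) but no six-membered all-carbon aromatic ring is present.
(D) has a methyl group (-CH3) but no six-membered all-carbon aromatic ring is present.
So the answer is (A).

A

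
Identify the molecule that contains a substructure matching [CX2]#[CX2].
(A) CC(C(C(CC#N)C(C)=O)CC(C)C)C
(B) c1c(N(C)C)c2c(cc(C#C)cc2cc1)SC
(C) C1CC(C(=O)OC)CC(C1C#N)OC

B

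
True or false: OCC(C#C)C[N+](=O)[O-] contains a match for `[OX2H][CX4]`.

True

The pattern [OX2H][CX4] describes a hydroxyl oxygen bound to an sp3 (X4) carbon — an aliphatic alcohol.
The molecule carries a hydroxyl group (-OH), whose atoms satisfy every constraint of the query, so the pattern matches.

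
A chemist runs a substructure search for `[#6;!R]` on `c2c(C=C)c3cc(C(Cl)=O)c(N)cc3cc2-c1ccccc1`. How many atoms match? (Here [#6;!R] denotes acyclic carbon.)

The query [#6;!R] means: carbon not in any ring.
Check the 22 heavy atoms by environment: 16× c (aromatic, in 6-ring) → no; 3× C (acyclic) → match; 1× O (acyclic) → no; 1× Cl (acyclic) → no; 1× N (acyclic) → no.
That gives 3 matching atoms.

3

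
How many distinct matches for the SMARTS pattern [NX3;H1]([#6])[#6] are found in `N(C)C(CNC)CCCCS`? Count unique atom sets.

2

[NX3;H1]([#6])[#6] is the SMARTS for a secondary amine: a trivalent nitrogen with one H, bonded to two carbons.
The molecule carries 2 separate instances of an N-methylamino group (-NHCH3) meeting every constraint; each maps to a distinct set of atoms, giving 2 matches.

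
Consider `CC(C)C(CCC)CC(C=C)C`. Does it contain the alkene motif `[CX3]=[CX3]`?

The pattern [CX3]=[CX3] describes a non-aromatic C=C double bond between two sp2 carbons — an alkene.
The molecule carries a vinyl group (-CH=CH2), whose atoms satisfy every constraint of the query, so the pattern matches.

Yes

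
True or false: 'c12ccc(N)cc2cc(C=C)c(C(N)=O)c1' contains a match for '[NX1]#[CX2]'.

The pattern [NX1]#[CX2] describes a nitrogen triple-bonded to a two-connected carbon — a nitrile.
The closest candidate here is a primary amino group (-NH2), but the nitrogen is NX3 (three connections), not NX1 triple-bonded. No other fragment satisfies the full query, so there is no match.

False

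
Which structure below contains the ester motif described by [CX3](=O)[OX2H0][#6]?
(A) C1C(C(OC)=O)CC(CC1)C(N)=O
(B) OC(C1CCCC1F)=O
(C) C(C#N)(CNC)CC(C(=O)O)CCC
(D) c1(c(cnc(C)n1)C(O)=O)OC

A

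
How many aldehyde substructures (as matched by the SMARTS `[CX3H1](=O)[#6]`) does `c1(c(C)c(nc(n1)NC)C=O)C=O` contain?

2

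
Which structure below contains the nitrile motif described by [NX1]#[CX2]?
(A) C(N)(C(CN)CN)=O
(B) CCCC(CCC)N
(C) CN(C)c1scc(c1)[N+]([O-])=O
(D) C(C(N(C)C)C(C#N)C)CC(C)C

D

[NX1]#[CX2] describes a nitrogen triple-bonded to a two-connected carbon (a nitrile).
(A) has a primary amino group (-NH2) but the nitrogen is NX3 (three connections), not NX1 triple-bonded.
(B) has a primary amino group (-NH2) but the nitrogen is NX3 (three connections), not NX1 triple-bonded.
(C) has a nitro group (-[N+](=O)[O-]) but there is no C#N triple bond.
(D) contains a nitrile (-C#N), which satisfies every atom and bond constraint.
So the answer is (D).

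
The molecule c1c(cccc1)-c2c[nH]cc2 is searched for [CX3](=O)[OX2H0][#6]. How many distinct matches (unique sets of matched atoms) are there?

0

[CX3](=O)[OX2H0][#6] is the SMARTS for an ester: a carbonyl carbon bonded to an oxygen that is itself bonded to carbon (no H on that O).
No fragment in the molecule satisfies every constraint, giving 0 matches.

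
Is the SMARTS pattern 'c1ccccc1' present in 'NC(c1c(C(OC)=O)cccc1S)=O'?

Yes

The pattern c1ccccc1 describes six aromatic carbons in a ring — a benzene ring.
The required atom environment is present in the molecule, so the pattern matches.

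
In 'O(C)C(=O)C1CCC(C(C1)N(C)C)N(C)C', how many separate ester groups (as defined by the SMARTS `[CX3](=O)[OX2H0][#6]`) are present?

1

[CX3](=O)[OX2H0][#6] is the SMARTS for an ester: a carbonyl carbon bonded to an oxygen that is itself bonded to carbon (no H on that O).
Exactly one fragment in the molecule meets all constraints, giving 1 match.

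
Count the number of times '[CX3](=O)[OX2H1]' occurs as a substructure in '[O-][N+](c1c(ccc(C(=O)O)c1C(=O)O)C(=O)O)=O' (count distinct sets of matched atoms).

3

[CX3](=O)[OX2H1] is the SMARTS for a carboxylic acid: an sp2 carbon double-bonded to O and single-bonded to an -OH oxygen.
The molecule carries 3 separate instances of a carboxylic acid group (-C(=O)OH) meeting every constraint; each maps to a distinct set of atoms, giving 3 matches.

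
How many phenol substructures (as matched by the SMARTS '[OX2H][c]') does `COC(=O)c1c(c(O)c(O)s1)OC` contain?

[OX2H][c] is the SMARTS for a phenol: a hydroxyl oxygen attached to an aromatic carbon.
The molecule carries 2 separate instances of a hydroxyl group (-OH) meeting every constraint; each maps to a distinct set of atoms, giving 2 matches.

2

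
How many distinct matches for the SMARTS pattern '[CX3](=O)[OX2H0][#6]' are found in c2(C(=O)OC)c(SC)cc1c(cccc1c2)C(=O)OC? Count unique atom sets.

2

[CX3](=O)[OX2H0][#6] is the SMARTS for an ester: a carbonyl carbon bonded to an oxygen that is itself bonded to carbon (no H on that O).
The molecule carries 2 separate instances of a methyl-ester group (-C(=O)OCH3) meeting every constraint; each maps to a distinct set of atoms, giving 2 matches.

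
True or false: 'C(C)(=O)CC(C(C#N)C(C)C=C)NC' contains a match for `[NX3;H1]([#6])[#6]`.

True

The pattern [NX3;H1]([#6])[#6] describes a trivalent nitrogen with one H, bonded to two carbons — a secondary amine.
The molecule carries an N-methylamino group (-NHCH3), whose atoms satisfy every constraint of the query, so the pattern matches.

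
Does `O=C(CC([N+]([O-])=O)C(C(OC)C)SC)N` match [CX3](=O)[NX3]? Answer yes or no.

The pattern [CX3](=O)[NX3] describes a carbonyl carbon bonded to a trivalent nitrogen — an amide.
The molecule carries a primary amide (-C(=O)NH2), whose atoms satisfy every constraint of the query, so the pattern matches.

Yes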